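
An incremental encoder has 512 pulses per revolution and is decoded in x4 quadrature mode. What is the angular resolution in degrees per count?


resolution = 360 / (PPR * 4) = 360 / 2048 = 0.1758

0.1758 degrees


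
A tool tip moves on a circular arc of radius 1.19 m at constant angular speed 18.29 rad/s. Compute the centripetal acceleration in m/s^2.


a_c = omega^2 * r = 18.29^2 * 1.19 = 398.0837

398.0837 m/s^2


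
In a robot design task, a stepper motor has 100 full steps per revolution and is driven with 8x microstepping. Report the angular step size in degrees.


step = 360/(100*8) = 360/800 = 0.4500

0.4500 degrees


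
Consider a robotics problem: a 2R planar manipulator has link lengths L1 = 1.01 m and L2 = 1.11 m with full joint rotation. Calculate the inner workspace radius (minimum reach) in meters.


r_min = |L1 - L2| = |1.01 - 1.11| = 0.1000

0.1000 m


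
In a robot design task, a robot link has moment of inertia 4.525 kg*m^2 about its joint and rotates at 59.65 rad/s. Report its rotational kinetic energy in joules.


KE = (1/2)*I*omega^2 = 0.5*4.525*59.65^2 = 8050.2522

8050.2522 J


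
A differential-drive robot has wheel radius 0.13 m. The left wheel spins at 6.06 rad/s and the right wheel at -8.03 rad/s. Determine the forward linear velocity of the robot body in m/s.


v = r*(wR + wL)/2 = 0.13*(-8.03 + 6.06)/2 = -0.1280

-0.1280 m/s


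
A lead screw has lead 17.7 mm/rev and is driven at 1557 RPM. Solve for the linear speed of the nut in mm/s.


v = lead * (RPM/60) = 17.7*1557/60 = 459.3150

459.3150 mm/s


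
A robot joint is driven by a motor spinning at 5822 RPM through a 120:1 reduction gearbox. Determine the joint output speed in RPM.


omega_joint = omega_motor / N = 5822 / 120 = 48.5167

48.5167 RPM


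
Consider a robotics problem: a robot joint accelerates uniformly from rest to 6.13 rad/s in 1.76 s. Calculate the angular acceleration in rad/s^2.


alpha = delta_omega / t = 6.13 / 1.76 = 3.4830

3.4830 rad/s^2


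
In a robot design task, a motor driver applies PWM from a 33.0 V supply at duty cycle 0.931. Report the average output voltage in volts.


V_avg = V_supply * D = 33.0*0.931 = 30.7230

30.7230 V


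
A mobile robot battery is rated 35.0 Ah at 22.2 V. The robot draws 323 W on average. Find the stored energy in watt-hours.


E = capacity * V = 35.0*22.2 = 777.0000

777.0000 Wh


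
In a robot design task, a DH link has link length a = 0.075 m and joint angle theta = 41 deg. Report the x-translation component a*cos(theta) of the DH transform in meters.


a*cos(theta) = 0.075*cos(41 deg) = 0.0566

0.0566 m


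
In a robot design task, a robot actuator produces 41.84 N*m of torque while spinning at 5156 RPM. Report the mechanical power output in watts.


omega = 5156 * 2*pi/60 = 539.935057 rad/s
P = tau * omega = 41.84 * 539.935057 = 22590.8828

22590.8828 W


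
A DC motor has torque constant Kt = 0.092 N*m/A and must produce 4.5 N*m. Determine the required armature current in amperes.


I = tau / Kt = 4.5/0.092 = 48.9130

48.9130 A


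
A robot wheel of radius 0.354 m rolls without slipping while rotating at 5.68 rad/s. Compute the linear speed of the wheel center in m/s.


v = omega * r = 5.68 * 0.354 = 2.0107

2.0107 m/s


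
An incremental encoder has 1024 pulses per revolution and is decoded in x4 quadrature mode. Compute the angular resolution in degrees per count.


resolution = 360 / (PPR * 4) = 360 / 4096 = 0.0879

0.0879 degrees


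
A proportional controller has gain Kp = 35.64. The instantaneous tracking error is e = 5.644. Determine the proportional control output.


u_P = Kp * e = 35.64 * 5.644 = 201.1522

201.1522


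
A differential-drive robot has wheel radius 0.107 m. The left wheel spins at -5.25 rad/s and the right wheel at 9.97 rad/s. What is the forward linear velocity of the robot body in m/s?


v = r*(wR + wL)/2 = 0.107*(9.97 + -5.25)/2 = 0.2525

0.2525 m/s


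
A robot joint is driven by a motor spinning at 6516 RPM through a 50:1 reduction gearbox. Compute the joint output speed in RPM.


omega_joint = omega_motor / N = 6516 / 50 = 130.3200

130.3200 RPM


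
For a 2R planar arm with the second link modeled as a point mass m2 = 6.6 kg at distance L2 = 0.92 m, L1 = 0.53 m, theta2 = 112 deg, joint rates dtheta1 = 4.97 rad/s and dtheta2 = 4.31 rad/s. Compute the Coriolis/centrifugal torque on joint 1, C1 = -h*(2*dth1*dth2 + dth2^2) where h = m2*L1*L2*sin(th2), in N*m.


h = m2*L1*L2*sin(th2) = 6.6*0.53*0.92*sin(112 deg) = 2.983826
C1 = -h*(2*4.97*4.31 + 4.31^2) = -2.983826*61.4175 = -183.2591

-183.2591 N*m


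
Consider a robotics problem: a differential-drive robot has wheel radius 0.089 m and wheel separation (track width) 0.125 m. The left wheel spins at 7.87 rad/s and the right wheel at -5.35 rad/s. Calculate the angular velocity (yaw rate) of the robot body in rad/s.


omega = r*(wR - wL)/L = 0.089*(-5.35 - (7.87))/0.125 = -9.4126

-9.4126 rad/s


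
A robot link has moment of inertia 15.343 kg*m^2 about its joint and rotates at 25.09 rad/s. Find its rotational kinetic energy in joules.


KE = (1/2)*I*omega^2 = 0.5*15.343*25.09^2 = 4829.2714

4829.2714 J


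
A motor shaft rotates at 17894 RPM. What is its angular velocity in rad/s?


omega = 17894 * 2*pi/60 = 1873.8553

1873.8553 rad/s


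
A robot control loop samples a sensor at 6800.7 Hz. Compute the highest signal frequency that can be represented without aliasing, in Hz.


f_max = f_s/2 = 6800.7/2 = 3400.3500

3400.3500 Hz


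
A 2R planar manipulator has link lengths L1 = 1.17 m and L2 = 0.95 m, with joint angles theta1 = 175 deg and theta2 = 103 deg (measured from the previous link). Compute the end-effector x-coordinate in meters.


x = L1*cos(th1) + L2*cos(th1+th2) = 1.17*cos(175 deg) + 0.95*cos(278 deg) = -1.0333

-1.0333 m


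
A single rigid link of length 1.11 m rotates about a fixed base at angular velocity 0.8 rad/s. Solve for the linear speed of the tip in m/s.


v = L*omega = 1.11 * 0.8 = 0.8880

0.8880 m/s


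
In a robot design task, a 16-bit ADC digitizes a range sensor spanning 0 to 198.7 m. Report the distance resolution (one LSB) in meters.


res = range / 2^n = 198.7/2^16 = 198.7/65536 = 0.0030

0.0030 m


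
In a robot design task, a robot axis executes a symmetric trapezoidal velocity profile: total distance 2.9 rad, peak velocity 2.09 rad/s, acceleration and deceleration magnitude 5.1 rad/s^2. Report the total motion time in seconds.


t_acc = v/a = 2.09/5.1 = 0.409804 s
d_acc = v^2/(2a) = 0.428245 rad (each ramp)
d_cruise = 2.9 - 2*0.428245 = 2.043510 rad
t_cruise = 2.043510/2.09 = 0.977756 s
t_total = 2*0.409804 + 0.977756 = 1.7974

1.7974 s


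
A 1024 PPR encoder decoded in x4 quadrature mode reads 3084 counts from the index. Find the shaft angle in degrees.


angle = counts * 360 / (PPR*4) = 3084 * 360 / 4096 = 271.0547

271.0547 degrees


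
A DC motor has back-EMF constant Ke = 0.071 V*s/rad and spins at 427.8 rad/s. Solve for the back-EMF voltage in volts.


V_emf = Ke * omega = 0.071*427.8 = 30.3738

30.3738 V


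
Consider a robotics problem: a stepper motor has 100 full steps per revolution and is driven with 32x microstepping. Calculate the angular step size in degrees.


step = 360/(100*32) = 360/3200 = 0.1125

0.1125 degrees


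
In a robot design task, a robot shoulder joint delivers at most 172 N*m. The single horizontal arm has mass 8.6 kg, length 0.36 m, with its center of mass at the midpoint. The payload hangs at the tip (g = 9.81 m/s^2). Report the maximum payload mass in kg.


tau_arm = m_arm*g*(L/2) = 8.6*9.81*0.36/2 = 15.1859 N*m
tau_payload = tau_max - tau_arm = 172 - 15.1859 = 156.8141
m_payload = tau_payload / (g*L) = 156.8141 / (9.81*0.36) = 44.4031

44.4031 kg


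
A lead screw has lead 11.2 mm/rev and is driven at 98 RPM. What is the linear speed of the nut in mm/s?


v = lead * (RPM/60) = 11.2*98/60 = 18.2933

18.2933 mm/s


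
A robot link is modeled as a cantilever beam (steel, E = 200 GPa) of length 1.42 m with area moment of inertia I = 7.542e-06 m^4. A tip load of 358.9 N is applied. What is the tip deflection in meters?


delta = F*L^3/(3*E*I) = 358.9*1.42^3/(3*2.000e+11*7.542e-06)
      = 1027.6340632/4525200 = 2.2709e-04

2.2709e-04 m


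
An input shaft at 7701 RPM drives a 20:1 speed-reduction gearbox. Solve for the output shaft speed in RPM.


omega_out = omega_in / N = 7701 / 20 = 385.0500

385.0500 RPM


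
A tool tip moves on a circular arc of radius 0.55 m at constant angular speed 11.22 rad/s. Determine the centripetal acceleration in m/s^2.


a_c = omega^2 * r = 11.22^2 * 0.55 = 69.2386

69.2386 m/s^2


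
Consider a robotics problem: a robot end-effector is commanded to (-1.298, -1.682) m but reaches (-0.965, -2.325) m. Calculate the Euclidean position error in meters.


dx = -0.965 - (-1.298) = 0.3330, dy = -2.325 - (-1.682) = -0.6430
err = sqrt(0.110889 + 0.413449) = 0.7241

0.7241 m


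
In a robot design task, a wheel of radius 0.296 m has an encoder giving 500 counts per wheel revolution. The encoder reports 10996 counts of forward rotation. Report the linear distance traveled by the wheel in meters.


revs = 10996/500 = 21.992000
d = revs * 2*pi*r = 21.992000 * 2*pi*0.296 = 40.9012

40.9012 m


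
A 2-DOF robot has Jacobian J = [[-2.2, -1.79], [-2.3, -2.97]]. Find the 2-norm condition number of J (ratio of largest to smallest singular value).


JJ^T eigenvalues: trace(JJ^T) = 22.1550, det(JJ^T) = det(J)^2 = 5.84188900
s_max^2 = (22.1550 + sqrt(467.47646900))/2 = 21.88810208
s_min^2 = (22.1550 - sqrt(467.47646900))/2 = 0.26689792
kappa = s_max/s_min = sqrt(21.88810208/0.26689792) = 9.0559

9.0559


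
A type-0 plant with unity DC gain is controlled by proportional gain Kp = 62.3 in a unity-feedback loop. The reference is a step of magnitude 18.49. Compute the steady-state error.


e_ss = R/(1 + Kp) = 18.49/(1 + 62.3) = 18.49/63.3000 = 0.2921

0.2921


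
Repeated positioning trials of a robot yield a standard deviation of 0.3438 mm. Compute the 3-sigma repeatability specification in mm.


repeatability = 3*sigma = 3*0.3438 = 1.0314

1.0314 mm


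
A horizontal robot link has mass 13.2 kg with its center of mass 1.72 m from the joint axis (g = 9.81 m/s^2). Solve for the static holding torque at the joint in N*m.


tau = m*g*L = 13.2 * 9.81 * 1.72 = 222.7262

222.7262 N*m


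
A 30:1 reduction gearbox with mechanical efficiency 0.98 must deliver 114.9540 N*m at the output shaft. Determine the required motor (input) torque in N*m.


tau_in = tau_out / (N * eta) = 114.9540 / (30 * 0.98) = 3.9100

3.9100 N*m


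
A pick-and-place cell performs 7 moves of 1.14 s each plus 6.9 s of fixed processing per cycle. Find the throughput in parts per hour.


T_cycle = 7*1.14 + 6.9 = 14.8800 s
rate = 3600/T = 241.9355

241.9355 parts/hour


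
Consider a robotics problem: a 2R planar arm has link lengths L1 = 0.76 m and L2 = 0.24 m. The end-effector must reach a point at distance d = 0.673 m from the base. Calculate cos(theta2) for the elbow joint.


cos(th2) = (d^2 - L1^2 - L2^2)/(2*L1*L2) = (0.673^2 - 0.76^2 - 0.24^2)/(2*0.76*0.24) = -0.4996

-0.4996


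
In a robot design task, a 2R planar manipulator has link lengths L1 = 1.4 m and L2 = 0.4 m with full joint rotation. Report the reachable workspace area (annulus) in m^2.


r_max = L1 + L2 = 1.8000, r_min = |L1 - L2| = 1.0000
A = pi*(r_max^2 - r_min^2) = pi*(3.2400 - 1.0000) = 7.0372

7.0372 m^2


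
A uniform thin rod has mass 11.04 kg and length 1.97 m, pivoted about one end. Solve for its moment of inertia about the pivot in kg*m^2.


I = (1/3)*m*L^2 = (1/3)*11.04*1.97^2 = 14.2817

14.2817 kg*m^2


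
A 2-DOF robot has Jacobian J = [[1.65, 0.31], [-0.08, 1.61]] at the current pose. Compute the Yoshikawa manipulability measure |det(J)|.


det(J) = 1.65*1.61 - (0.31)*(-0.08) = 2.6813
|det(J)| = 2.6813

2.6813


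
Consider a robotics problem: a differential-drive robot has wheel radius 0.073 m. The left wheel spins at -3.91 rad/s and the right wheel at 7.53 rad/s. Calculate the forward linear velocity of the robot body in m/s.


v = r*(wR + wL)/2 = 0.073*(7.53 + -3.91)/2 = 0.1321

0.1321 m/s


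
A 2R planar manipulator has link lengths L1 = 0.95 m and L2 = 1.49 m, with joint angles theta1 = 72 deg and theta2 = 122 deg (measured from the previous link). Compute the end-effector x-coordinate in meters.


x = L1*cos(th1) + L2*cos(th1+th2) = 0.95*cos(72 deg) + 1.49*cos(194 deg) = -1.1522

-1.1522 m


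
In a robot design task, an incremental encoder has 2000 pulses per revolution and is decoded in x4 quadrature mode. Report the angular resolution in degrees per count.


resolution = 360 / (PPR * 4) = 360 / 8000 = 0.0450

0.0450 degrees


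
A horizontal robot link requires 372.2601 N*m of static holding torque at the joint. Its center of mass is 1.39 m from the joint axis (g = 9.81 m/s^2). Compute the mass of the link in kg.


m = tau / (g*L) = 372.2601 / (9.81 * 1.39) = 27.3000

27.3000 kg


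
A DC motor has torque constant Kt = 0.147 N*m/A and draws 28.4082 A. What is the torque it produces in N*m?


tau = Kt * I = 0.147*28.4082 = 4.1760

4.1760 N*m


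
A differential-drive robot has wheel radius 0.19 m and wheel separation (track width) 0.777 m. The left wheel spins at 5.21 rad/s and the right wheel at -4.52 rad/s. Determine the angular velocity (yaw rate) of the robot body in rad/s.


omega = r*(wR - wL)/L = 0.19*(-4.52 - (5.21))/0.777 = -2.3793

-2.3793 rad/s


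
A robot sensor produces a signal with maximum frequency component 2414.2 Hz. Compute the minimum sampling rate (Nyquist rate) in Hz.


f_s,min = 2*f_max = 2*2414.2 = 4828.4000

4828.4000 Hz


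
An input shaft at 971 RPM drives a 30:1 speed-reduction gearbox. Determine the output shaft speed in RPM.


omega_out = omega_in / N = 971 / 30 = 32.3667

32.3667 RPM


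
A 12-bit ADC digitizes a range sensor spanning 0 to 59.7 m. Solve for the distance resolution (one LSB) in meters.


res = range / 2^n = 59.7/2^12 = 59.7/4096 = 0.0146

0.0146 m


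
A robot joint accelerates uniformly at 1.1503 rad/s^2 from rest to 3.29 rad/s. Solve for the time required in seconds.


t = delta_omega / alpha = 3.29 / 1.1503 = 2.8601

2.8601 s


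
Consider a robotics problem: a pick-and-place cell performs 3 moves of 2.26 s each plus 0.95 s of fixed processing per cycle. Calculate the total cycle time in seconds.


T = 3*2.26 + 0.95 = 7.7300

7.7300 s


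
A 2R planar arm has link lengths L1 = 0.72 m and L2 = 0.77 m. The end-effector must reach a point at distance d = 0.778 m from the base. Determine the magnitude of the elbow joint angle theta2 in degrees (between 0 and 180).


cos(th2) = (d^2 - L1^2 - L2^2)/(2*L1*L2) = (0.778^2 - 0.72^2 - 0.77^2)/(2*0.72*0.77) = -0.45636364
th2 = acos(-0.45636364) = 117.1527 deg

117.1527 degrees


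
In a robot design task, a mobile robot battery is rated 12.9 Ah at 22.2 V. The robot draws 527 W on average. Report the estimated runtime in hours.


E = 12.9*22.2 = 286.3800 Wh
t = E/P = 286.3800/527 = 0.5434

0.5434 hours


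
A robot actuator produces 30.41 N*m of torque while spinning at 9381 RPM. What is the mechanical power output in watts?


omega = 9381 * 2*pi/60 = 982.376023 rad/s
P = tau * omega = 30.41 * 982.376023 = 29874.0549

29874.0549 W


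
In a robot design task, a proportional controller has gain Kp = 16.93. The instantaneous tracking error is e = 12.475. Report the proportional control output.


u_P = Kp * e = 16.93 * 12.475 = 211.2018

211.2018


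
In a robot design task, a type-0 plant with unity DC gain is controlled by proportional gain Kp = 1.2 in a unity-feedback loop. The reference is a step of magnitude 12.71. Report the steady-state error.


e_ss = R/(1 + Kp) = 12.71/(1 + 1.2) = 12.71/2.2000 = 5.7773

5.7773


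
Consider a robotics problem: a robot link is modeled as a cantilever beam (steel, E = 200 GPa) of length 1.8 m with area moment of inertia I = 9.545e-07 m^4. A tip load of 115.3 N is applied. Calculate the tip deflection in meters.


delta = F*L^3/(3*E*I) = 115.3*1.8^3/(3*2.000e+11*9.545e-07)
      = 672.4296/572700 = 0.0012

0.0012 m


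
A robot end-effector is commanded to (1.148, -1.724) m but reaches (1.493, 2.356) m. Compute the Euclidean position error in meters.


dx = 1.493 - (1.148) = 0.3450, dy = 2.356 - (-1.724) = 4.0800
err = sqrt(0.119025 + 16.646400) = 4.0946

4.0946 m


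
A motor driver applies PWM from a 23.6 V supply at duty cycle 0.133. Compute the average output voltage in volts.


V_avg = V_supply * D = 23.6*0.133 = 3.1388

3.1388 V


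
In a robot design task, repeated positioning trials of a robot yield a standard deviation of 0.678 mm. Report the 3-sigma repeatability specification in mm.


repeatability = 3*sigma = 3*0.678 = 2.0340

2.0340 mm


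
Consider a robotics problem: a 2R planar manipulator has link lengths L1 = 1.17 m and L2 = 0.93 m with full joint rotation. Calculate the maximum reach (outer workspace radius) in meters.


r_max = L1 + L2 = 1.17 + 0.93 = 2.1000

2.1000 m


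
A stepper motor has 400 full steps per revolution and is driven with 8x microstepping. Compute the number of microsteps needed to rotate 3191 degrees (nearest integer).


step_size = 360/(400*8) = 360/3200 = 0.112500 deg
n = 3191/(360/3200) = 3191*3200/360 = 28364.4444 -> 28364

28364 steps


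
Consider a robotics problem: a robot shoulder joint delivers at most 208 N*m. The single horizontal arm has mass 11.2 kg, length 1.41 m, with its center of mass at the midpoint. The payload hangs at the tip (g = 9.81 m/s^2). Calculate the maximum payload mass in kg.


tau_arm = m_arm*g*(L/2) = 11.2*9.81*1.41/2 = 77.4598 N*m
tau_payload = tau_max - tau_arm = 208 - 77.4598 = 130.5402
m_payload = tau_payload / (g*L) = 130.5402 / (9.81*1.41) = 9.4375

9.4375 kg


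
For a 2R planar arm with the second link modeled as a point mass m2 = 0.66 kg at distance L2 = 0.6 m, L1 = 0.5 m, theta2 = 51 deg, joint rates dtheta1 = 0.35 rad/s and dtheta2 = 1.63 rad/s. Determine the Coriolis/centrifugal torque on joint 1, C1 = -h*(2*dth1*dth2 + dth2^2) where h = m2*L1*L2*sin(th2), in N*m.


h = m2*L1*L2*sin(th2) = 0.66*0.5*0.6*sin(51 deg) = 0.153875
C1 = -h*(2*0.35*1.63 + 1.63^2) = -0.153875*3.7979 = -0.5844

-0.5844 N*m


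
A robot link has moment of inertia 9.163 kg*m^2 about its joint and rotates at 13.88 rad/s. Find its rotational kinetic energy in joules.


KE = (1/2)*I*omega^2 = 0.5*9.163*13.88^2 = 882.6461

882.6461 J


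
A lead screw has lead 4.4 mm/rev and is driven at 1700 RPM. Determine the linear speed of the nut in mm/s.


v = lead * (RPM/60) = 4.4*1700/60 = 124.6667

124.6667 mm/s


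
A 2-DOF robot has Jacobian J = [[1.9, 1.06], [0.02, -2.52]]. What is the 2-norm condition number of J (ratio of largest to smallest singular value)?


JJ^T eigenvalues: trace(JJ^T) = 11.0844, det(JJ^T) = det(J)^2 = 23.12840464
s_max^2 = (11.0844 + sqrt(30.35030480))/2 = 8.29675554
s_min^2 = (11.0844 - sqrt(30.35030480))/2 = 2.78764446
kappa = s_max/s_min = sqrt(8.29675554/2.78764446) = 1.7252

1.7252


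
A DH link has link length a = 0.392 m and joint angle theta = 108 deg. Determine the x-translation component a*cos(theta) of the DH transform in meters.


a*cos(theta) = 0.392*cos(108 deg) = -0.1211

-0.1211 m


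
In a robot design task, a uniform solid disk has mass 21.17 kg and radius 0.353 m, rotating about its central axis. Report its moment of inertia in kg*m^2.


I = (1/2)*m*R^2 = 0.5*21.17*0.353^2 = 1.3190

1.3190 kg*m^2


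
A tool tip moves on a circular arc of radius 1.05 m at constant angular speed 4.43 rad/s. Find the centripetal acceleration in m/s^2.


a_c = omega^2 * r = 4.43^2 * 1.05 = 20.6061

20.6061 m/s^2


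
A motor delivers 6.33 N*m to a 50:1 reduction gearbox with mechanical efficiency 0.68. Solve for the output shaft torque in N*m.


tau_out = tau_in * N * eta = 6.33 * 50 * 0.68 = 215.2200

215.2200 N*m


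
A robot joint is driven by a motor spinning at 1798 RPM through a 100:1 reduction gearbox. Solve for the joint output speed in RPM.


omega_joint = omega_motor / N = 1798 / 100 = 17.9800

17.9800 RPM


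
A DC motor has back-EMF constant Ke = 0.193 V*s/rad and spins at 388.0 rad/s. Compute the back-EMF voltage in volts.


V_emf = Ke * omega = 0.193*388.0 = 74.8840

74.8840 V


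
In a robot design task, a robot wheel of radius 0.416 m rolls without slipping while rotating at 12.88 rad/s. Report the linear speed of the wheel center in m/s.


v = omega * r = 12.88 * 0.416 = 5.3581

5.3581 m/s


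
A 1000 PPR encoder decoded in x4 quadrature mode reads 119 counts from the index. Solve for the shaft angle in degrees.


angle = counts * 360 / (PPR*4) = 119 * 360 / 4000 = 10.7100

10.7100 degrees


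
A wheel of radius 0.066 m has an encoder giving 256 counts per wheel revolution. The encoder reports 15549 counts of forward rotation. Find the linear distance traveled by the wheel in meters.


revs = 15549/256 = 60.738281
d = revs * 2*pi*r = 60.738281 * 2*pi*0.066 = 25.1876

25.1876 m


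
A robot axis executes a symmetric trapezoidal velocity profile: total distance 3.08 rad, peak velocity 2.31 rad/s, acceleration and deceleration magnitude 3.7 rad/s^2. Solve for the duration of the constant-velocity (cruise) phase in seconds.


t_acc = v/a = 0.624324 s, d_acc = v^2/(2a) = 0.721095 rad each
d_cruise = 3.08 - 2*0.721095 = 1.637810 rad
t_cruise = d_cruise/v = 1.637810/2.31 = 0.7090

0.7090 s


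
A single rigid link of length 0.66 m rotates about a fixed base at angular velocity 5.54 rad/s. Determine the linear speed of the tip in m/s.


v = L*omega = 0.66 * 5.54 = 3.6564

3.6564 m/s


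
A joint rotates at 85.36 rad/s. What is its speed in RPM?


RPM = 85.36 * 60/(2*pi) = 815.1280

815.1280 RPM


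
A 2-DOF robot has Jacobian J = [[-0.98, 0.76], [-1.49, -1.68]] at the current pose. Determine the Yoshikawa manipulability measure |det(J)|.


det(J) = -0.98*-1.68 - (0.76)*(-1.49) = 2.7788
|det(J)| = 2.7788

2.7788


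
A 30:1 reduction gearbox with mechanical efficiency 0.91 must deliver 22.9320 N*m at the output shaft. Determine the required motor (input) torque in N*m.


tau_in = tau_out / (N * eta) = 22.9320 / (30 * 0.91) = 0.8400

0.8400 N*m


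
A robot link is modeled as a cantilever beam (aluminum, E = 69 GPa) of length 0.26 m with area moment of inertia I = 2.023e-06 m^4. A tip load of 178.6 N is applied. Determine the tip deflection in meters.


delta = F*L^3/(3*E*I) = 178.6*0.26^3/(3*6.900e+10*2.023e-06)
      = 3.1390736/418761 = 7.4961e-06

7.4961e-06 m


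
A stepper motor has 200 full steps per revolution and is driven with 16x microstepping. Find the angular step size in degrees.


step = 360/(200*16) = 360/3200 = 0.1125

0.1125 degrees


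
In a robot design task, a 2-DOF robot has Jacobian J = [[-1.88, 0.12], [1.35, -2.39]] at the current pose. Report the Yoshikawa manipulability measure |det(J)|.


det(J) = -1.88*-2.39 - (0.12)*(1.35) = 4.3312
|det(J)| = 4.3312

4.3312


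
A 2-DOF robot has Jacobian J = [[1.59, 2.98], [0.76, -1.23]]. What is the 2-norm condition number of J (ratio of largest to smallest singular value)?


JJ^T eigenvalues: trace(JJ^T) = 13.4990, det(JJ^T) = det(J)^2 = 17.81262025
s_max^2 = (13.4990 + sqrt(110.97252000))/2 = 12.01667476
s_min^2 = (13.4990 - sqrt(110.97252000))/2 = 1.48232524
kappa = s_max/s_min = sqrt(12.01667476/1.48232524) = 2.8472

2.8472


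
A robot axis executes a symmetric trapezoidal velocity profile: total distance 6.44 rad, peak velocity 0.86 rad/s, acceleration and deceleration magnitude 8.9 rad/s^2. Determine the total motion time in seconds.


t_acc = v/a = 0.86/8.9 = 0.096629 s
d_acc = v^2/(2a) = 0.041551 rad (each ramp)
d_cruise = 6.44 - 2*0.041551 = 6.356898 rad
t_cruise = 6.356898/0.86 = 7.391742 s
t_total = 2*0.096629 + 7.391742 = 7.5850

7.5850 s


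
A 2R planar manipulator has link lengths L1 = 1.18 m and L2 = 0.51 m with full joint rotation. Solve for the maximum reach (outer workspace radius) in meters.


r_max = L1 + L2 = 1.18 + 0.51 = 1.6900

1.6900 m


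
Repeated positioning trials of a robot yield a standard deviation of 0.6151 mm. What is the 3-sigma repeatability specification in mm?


repeatability = 3*sigma = 3*0.6151 = 1.8453

1.8453 mm


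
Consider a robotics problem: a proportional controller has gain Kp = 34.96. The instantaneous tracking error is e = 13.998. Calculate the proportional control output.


u_P = Kp * e = 34.96 * 13.998 = 489.3701

489.3701


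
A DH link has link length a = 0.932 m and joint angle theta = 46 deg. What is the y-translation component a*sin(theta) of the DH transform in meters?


a*sin(theta) = 0.932*sin(46 deg) = 0.6704

0.6704 m


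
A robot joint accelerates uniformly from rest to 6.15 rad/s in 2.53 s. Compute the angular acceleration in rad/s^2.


alpha = delta_omega / t = 6.15 / 2.53 = 2.4308

2.4308 rad/s^2


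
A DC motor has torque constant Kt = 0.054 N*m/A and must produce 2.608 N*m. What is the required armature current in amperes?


I = tau / Kt = 2.608/0.054 = 48.2963

48.2963 A


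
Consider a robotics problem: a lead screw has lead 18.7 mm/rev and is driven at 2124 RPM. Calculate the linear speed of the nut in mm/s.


v = lead * (RPM/60) = 18.7*2124/60 = 661.9800

661.9800 mm/s


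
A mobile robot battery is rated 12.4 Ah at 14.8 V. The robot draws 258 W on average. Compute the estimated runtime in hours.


E = 12.4*14.8 = 183.5200 Wh
t = E/P = 183.5200/258 = 0.7113

0.7113 hours


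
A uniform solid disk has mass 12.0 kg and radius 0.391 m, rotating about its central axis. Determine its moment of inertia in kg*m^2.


I = (1/2)*m*R^2 = 0.5*12.0*0.391^2 = 0.9173

0.9173 kg*m^2


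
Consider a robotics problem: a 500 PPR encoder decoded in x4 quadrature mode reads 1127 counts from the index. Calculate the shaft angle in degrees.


angle = counts * 360 / (PPR*4) = 1127 * 360 / 2000 = 202.8600

202.8600 degrees


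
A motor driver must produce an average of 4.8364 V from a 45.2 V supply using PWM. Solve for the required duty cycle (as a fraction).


D = V_avg/V_supply = 4.8364/45.2 = 0.1070

0.1070


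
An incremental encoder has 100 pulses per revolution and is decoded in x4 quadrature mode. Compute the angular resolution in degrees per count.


resolution = 360 / (PPR * 4) = 360 / 400 = 0.9000

0.9000 degrees


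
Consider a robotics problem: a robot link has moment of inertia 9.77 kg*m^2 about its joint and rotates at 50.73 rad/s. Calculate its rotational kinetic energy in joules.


KE = (1/2)*I*omega^2 = 0.5*9.77*50.73^2 = 12571.7082

12571.7082 J


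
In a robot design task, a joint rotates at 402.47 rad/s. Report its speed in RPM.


RPM = 402.47 * 60/(2*pi) = 3843.3054

3843.3054 RPM


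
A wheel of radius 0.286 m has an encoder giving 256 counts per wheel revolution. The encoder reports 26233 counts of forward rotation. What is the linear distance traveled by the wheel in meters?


revs = 26233/256 = 102.472656
d = revs * 2*pi*r = 102.472656 * 2*pi*0.286 = 184.1424

184.1424 m


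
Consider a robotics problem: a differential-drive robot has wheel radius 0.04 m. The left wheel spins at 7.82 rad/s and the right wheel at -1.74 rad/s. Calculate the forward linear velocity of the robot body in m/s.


v = r*(wR + wL)/2 = 0.04*(-1.74 + 7.82)/2 = 0.1216

0.1216 m/s


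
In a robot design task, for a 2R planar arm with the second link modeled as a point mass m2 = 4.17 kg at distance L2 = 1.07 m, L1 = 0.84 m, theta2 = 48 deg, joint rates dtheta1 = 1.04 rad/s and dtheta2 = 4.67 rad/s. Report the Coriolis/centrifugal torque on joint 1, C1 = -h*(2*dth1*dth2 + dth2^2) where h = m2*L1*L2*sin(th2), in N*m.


h = m2*L1*L2*sin(th2) = 4.17*0.84*1.07*sin(48 deg) = 2.785304
C1 = -h*(2*1.04*4.67 + 4.67^2) = -2.785304*31.5225 = -87.7997

-87.7997 N*m


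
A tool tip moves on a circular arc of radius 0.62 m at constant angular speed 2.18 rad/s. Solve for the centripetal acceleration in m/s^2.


a_c = omega^2 * r = 2.18^2 * 0.62 = 2.9465

2.9465 m/s^2


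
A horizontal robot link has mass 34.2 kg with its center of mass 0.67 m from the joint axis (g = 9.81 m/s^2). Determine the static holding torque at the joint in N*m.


tau = m*g*L = 34.2 * 9.81 * 0.67 = 224.7863

224.7863 N*m


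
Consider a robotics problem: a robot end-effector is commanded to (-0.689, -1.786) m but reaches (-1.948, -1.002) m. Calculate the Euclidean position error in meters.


dx = -1.948 - (-0.689) = -1.2590, dy = -1.002 - (-1.786) = 0.7840
err = sqrt(1.585081 + 0.614656) = 1.4832

1.4832 m


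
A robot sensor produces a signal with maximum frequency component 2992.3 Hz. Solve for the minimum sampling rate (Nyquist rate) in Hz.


f_s,min = 2*f_max = 2*2992.3 = 5984.6000

5984.6000 Hz


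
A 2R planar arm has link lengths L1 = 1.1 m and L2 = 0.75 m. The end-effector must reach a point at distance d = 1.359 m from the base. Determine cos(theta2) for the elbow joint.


cos(th2) = (d^2 - L1^2 - L2^2)/(2*L1*L2) = (1.359^2 - 1.1^2 - 0.75^2)/(2*1.1*0.75) = 0.0451

0.0451


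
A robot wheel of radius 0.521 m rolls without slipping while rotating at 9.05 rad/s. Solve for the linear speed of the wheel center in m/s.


v = omega * r = 9.05 * 0.521 = 4.7151

4.7151 m/s


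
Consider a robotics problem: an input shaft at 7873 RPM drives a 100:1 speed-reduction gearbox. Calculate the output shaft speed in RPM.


omega_out = omega_in / N = 7873 / 100 = 78.7300

78.7300 RPM


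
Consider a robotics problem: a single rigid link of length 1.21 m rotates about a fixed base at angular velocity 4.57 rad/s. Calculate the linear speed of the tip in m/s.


v = L*omega = 1.21 * 4.57 = 5.5297

5.5297 m/s


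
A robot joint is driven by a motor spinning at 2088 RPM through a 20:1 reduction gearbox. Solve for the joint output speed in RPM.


omega_joint = omega_motor / N = 2088 / 20 = 104.4000

104.4000 RPM


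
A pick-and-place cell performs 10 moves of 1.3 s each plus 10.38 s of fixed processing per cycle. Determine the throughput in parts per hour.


T_cycle = 10*1.3 + 10.38 = 23.3800 s
rate = 3600/T = 153.9778

153.9778 parts/hour


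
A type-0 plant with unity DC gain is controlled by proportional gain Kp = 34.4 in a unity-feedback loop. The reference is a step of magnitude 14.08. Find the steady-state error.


e_ss = R/(1 + Kp) = 14.08/(1 + 34.4) = 14.08/35.4000 = 0.3977

0.3977


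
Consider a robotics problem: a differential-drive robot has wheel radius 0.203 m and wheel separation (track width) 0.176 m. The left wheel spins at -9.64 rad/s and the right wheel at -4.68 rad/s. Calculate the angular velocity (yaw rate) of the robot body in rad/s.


omega = r*(wR - wL)/L = 0.203*(-4.68 - (-9.64))/0.176 = 5.7209

5.7209 rad/s


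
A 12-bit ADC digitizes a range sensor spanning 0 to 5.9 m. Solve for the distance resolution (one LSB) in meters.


res = range / 2^n = 5.9/2^12 = 5.9/4096 = 0.0014

0.0014 m


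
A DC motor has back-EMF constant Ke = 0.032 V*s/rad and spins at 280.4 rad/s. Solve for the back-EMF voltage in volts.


V_emf = Ke * omega = 0.032*280.4 = 8.9728

8.9728 V


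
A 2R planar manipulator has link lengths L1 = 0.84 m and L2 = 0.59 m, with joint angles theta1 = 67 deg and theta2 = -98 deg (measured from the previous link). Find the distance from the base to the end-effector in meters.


x = L1*cos(th1) + L2*cos(th1+th2) = 0.833943
y = L1*sin(th1) + L2*sin(th1+th2) = 0.469352
d = sqrt(x^2 + y^2) = sqrt(0.695461 + 0.220291) = 0.9569

0.9569 m


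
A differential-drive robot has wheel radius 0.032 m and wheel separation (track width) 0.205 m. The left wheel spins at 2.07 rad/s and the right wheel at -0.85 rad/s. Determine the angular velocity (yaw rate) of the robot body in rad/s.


omega = r*(wR - wL)/L = 0.032*(-0.85 - (2.07))/0.205 = -0.4558

-0.4558 rad/s


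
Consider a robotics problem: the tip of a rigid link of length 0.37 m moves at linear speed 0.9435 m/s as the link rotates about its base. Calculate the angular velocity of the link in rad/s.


omega = v / L = 0.9435 / 0.37 = 2.5500

2.5500 rad/s


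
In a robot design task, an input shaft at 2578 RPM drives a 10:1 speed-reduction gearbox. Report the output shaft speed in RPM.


omega_out = omega_in / N = 2578 / 10 = 257.8000

257.8000 RPM


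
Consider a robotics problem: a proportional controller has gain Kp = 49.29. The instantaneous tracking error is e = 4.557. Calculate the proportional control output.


u_P = Kp * e = 49.29 * 4.557 = 224.6145

224.6145


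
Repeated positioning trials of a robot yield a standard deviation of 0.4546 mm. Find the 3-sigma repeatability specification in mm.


repeatability = 3*sigma = 3*0.4546 = 1.3638

1.3638 mm


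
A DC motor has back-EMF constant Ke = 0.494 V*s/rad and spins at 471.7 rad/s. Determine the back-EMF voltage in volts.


V_emf = Ke * omega = 0.494*471.7 = 233.0198

233.0198 V


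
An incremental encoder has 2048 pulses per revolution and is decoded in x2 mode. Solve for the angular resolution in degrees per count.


resolution = 360 / (PPR * 2) = 360 / 4096 = 0.0879

0.0879 degrees


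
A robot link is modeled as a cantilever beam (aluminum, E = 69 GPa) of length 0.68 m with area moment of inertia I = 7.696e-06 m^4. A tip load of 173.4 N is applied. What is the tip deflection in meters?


delta = F*L^3/(3*E*I) = 173.4*0.68^3/(3*6.900e+10*7.696e-06)
      = 54.5225088/1593072 = 3.4225e-05

3.4225e-05 m


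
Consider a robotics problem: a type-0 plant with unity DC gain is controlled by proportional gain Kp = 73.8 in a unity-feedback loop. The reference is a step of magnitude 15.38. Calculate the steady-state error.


e_ss = R/(1 + Kp) = 15.38/(1 + 73.8) = 15.38/74.8000 = 0.2056

0.2056


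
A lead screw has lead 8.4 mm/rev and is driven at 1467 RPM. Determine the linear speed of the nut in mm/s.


v = lead * (RPM/60) = 8.4*1467/60 = 205.3800

205.3800 mm/s


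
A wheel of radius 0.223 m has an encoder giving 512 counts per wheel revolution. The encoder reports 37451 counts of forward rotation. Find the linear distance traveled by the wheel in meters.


revs = 37451/512 = 73.146484
d = revs * 2*pi*r = 73.146484 * 2*pi*0.223 = 102.4892

102.4892 m


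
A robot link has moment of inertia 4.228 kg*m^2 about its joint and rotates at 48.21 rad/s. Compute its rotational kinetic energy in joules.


KE = (1/2)*I*omega^2 = 0.5*4.228*48.21^2 = 4913.3675

4913.3675 J


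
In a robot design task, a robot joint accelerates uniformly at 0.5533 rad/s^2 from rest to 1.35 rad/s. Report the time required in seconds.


t = delta_omega / alpha = 1.35 / 0.5533 = 2.4399

2.4399 s


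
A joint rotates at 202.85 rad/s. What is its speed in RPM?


RPM = 202.85 * 60/(2*pi) = 1937.0748

1937.0748 RPM


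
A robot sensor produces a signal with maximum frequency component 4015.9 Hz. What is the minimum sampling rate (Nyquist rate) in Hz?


f_s,min = 2*f_max = 2*4015.9 = 8031.8000

8031.8000 Hz


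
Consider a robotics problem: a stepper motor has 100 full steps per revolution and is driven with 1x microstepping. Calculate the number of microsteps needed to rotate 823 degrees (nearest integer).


step_size = 360/(100*1) = 360/100 = 3.600000 deg
n = 823/(360/100) = 823*100/360 = 228.6111 -> 229

229 steps


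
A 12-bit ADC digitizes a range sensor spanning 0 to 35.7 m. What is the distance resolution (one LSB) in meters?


res = range / 2^n = 35.7/2^12 = 35.7/4096 = 0.0087

0.0087 m


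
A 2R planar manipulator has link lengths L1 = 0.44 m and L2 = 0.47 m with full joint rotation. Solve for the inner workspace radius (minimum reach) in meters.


r_min = |L1 - L2| = |0.44 - 0.47| = 0.0300

0.0300 m


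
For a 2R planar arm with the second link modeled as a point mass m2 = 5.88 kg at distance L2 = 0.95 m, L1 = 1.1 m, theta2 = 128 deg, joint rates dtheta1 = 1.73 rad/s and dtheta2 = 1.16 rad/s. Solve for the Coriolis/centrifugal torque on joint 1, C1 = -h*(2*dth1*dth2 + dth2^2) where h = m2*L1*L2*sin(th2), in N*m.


h = m2*L1*L2*sin(th2) = 5.88*1.1*0.95*sin(128 deg) = 4.842011
C1 = -h*(2*1.73*1.16 + 1.16^2) = -4.842011*5.3592 = -25.9493

-25.9493 N*m


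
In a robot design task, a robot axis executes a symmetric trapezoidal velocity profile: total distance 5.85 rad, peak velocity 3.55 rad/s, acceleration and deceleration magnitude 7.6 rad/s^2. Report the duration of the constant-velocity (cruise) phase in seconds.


t_acc = v/a = 0.467105 s, d_acc = v^2/(2a) = 0.829112 rad each
d_cruise = 5.85 - 2*0.829112 = 4.191776 rad
t_cruise = d_cruise/v = 4.191776/3.55 = 1.1808

1.1808 s


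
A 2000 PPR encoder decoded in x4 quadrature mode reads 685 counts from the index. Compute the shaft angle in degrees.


angle = counts * 360 / (PPR*4) = 685 * 360 / 8000 = 30.8250

30.8250 degrees


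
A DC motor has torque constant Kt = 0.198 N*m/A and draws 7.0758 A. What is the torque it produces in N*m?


tau = Kt * I = 0.198*7.0758 = 1.4010

1.4010 N*m


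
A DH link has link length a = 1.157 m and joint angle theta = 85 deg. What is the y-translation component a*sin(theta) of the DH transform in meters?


a*sin(theta) = 1.157*sin(85 deg) = 1.1526

1.1526 m


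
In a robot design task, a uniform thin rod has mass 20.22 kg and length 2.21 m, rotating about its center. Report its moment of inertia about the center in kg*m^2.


I = (1/12)*m*L^2 = (1/12)*20.22*2.21^2 = 8.2297

8.2297 kg*m^2


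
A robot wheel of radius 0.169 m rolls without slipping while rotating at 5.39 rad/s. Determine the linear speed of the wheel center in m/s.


v = omega * r = 5.39 * 0.169 = 0.9109

0.9109 m/s


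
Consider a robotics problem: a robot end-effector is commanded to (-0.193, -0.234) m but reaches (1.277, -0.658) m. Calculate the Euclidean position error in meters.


dx = 1.277 - (-0.193) = 1.4700, dy = -0.658 - (-0.234) = -0.4240
err = sqrt(2.160900 + 0.179776) = 1.5299

1.5299 m


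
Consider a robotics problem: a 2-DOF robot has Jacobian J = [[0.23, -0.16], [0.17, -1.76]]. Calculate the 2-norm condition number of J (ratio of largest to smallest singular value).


JJ^T eigenvalues: trace(JJ^T) = 3.2050, det(JJ^T) = det(J)^2 = 0.14258176
s_max^2 = (3.2050 + sqrt(9.70169796))/2 = 3.15987744
s_min^2 = (3.2050 - sqrt(9.70169796))/2 = 0.04512256
kappa = s_max/s_min = sqrt(3.15987744/0.04512256) = 8.3683

8.3683


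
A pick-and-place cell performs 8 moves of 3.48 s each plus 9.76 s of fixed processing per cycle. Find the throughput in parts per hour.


T_cycle = 8*3.48 + 9.76 = 37.6000 s
rate = 3600/T = 95.7447

95.7447 parts/hour


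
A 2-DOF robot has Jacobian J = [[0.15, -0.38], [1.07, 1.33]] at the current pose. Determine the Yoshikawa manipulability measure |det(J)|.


det(J) = 0.15*1.33 - (-0.38)*(1.07) = 0.6061
|det(J)| = 0.6061

0.6061


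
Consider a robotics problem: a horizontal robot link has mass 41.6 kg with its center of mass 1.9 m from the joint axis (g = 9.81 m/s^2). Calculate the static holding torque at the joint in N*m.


tau = m*g*L = 41.6 * 9.81 * 1.9 = 775.3824

775.3824 N*m


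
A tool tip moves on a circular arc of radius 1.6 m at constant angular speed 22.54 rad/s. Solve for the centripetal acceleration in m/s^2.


a_c = omega^2 * r = 22.54^2 * 1.6 = 812.8826

812.8826 m/s^2


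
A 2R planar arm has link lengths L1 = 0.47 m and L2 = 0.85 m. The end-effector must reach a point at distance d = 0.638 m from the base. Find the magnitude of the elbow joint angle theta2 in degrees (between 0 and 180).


cos(th2) = (d^2 - L1^2 - L2^2)/(2*L1*L2) = (0.638^2 - 0.47^2 - 0.85^2)/(2*0.47*0.85) = -0.67128411
th2 = acos(-0.67128411) = 132.1663 deg

132.1663 degrees
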